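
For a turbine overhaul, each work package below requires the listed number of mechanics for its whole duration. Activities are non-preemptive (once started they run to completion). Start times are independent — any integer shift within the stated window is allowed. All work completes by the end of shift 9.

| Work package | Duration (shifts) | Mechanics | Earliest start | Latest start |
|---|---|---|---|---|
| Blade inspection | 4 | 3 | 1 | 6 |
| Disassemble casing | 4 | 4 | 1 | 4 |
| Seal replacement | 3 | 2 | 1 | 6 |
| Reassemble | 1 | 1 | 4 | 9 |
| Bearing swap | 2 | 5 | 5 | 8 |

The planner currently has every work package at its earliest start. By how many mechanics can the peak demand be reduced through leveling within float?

2

Early-start peak: s1:9  s2:9  s3:9  s4:8  s5:5  s6:5  s7:0  s8:0  s9:0 ⇒ 9.
Leveled (Blade inspection@1, Disassemble casing@1, Seal replacement@5, Reassemble@5, Bearing swap@6): s1:7  s2:7  s3:7  s4:7  s5:3  s6:7  s7:7  s8:0  s9:0 ⇒ 7.
Reduction 9 − 7 = 2.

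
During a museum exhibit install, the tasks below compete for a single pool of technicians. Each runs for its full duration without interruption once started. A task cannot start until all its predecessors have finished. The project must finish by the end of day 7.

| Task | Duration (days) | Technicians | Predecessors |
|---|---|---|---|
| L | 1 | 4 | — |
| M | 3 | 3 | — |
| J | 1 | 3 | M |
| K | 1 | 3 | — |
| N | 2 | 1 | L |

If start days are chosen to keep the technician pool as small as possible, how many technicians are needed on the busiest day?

4

Early-start (L@1, M@1, J@4, K@1, N@2) gives peak 10: d1:10  d2:4  d3:4  d4:3  d5:0  d6:0  d7:0.
Shift M→2, J→5, K→6.
Schedule L@1, M@2, J@5, K@6, N@2: d1:4  d2:4  d3:4  d4:3  d5:3  d6:3  d7:0 — peak 4.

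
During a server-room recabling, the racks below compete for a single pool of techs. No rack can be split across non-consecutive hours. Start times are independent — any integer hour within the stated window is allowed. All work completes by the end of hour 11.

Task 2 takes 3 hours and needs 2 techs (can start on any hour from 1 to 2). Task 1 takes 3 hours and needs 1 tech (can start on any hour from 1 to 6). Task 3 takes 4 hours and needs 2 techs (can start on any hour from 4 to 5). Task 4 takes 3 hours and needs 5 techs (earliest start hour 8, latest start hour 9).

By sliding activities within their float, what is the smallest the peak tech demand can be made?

5

Schedule Task 2@1, Task 1@1, Task 3@4, Task 4@8: h1:3  h2:3  h3:3  h4:2  h5:2  h6:2  h7:2  h8:5  h9:5  h10:5  h11:0 — peak 5.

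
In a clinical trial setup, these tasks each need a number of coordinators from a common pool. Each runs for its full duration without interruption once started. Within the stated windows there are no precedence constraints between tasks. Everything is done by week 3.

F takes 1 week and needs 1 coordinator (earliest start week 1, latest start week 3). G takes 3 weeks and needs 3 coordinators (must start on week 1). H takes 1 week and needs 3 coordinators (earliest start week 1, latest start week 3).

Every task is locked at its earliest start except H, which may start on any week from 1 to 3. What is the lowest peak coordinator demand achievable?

H@1: w1:7  w2:3  w3:3 → peak 7
H@2: w1:4  w2:6  w3:3 → peak 6
H@3: w1:4  w2:3  w3:6 → peak 6
Best is H@2, peak 6.

6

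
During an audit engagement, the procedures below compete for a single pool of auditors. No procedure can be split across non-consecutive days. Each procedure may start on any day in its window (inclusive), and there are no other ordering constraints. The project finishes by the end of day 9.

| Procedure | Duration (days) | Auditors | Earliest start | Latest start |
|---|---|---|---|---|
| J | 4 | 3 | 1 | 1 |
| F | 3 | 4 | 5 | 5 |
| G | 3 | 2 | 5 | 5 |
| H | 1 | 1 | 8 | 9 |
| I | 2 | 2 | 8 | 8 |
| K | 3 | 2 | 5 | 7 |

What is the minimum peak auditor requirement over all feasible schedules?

8

Schedule J@1, F@5, G@5, H@8, I@8, K@5: d1:3  d2:3  d3:3  d4:3  d5:8  d6:8  d7:8  d8:3  d9:2 — peak 8.
No arrangement of the 6 feasible schedules does better.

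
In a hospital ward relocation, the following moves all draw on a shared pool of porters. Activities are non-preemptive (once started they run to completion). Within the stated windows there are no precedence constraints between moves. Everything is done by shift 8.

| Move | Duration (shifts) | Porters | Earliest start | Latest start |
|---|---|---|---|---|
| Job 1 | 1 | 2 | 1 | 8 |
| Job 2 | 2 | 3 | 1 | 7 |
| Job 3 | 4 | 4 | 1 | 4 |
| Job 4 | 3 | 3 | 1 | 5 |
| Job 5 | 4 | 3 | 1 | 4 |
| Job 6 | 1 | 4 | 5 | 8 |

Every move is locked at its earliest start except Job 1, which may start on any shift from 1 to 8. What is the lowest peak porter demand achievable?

13

Job 1@1: s1:15  s2:13  s3:10  s4:7  s5:4  s6:0  s7:0  s8:0 → peak 15
Job 1@2: s1:13  s2:15  s3:10  s4:7  s5:4  s6:0  s7:0  s8:0 → peak 15
Job 1@3: s1:13  s2:13  s3:12  s4:7  s5:4  s6:0  s7:0  s8:0 → peak 13
Job 1@4: s1:13  s2:13  s3:10  s4:9  s5:4  s6:0  s7:0  s8:0 → peak 13
Job 1@5: s1:13  s2:13  s3:10  s4:7  s5:6  s6:0  s7:0  s8:0 → peak 13
Job 1@6: s1:13  s2:13  s3:10  s4:7  s5:4  s6:2  s7:0  s8:0 → peak 13
Job 1@7: s1:13  s2:13  s3:10  s4:7  s5:4  s6:0  s7:2  s8:0 → peak 13
Job 1@8: s1:13  s2:13  s3:10  s4:7  s5:4  s6:0  s7:0  s8:2 → peak 13
Best is Job 1@3, peak 13.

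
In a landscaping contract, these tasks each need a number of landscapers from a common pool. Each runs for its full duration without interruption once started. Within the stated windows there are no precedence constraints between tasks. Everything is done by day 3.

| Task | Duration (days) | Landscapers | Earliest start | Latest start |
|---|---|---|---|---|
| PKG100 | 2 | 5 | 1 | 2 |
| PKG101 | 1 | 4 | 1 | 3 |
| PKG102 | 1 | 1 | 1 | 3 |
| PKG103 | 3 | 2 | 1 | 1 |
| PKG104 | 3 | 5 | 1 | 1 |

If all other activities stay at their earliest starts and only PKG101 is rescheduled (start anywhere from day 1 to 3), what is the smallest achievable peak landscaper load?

PKG101@1: d1:17  d2:12  d3:7 → peak 17
PKG101@2: d1:13  d2:16  d3:7 → peak 16
PKG101@3: d1:13  d2:12  d3:11 → peak 13
Best is PKG101@3, peak 13.

13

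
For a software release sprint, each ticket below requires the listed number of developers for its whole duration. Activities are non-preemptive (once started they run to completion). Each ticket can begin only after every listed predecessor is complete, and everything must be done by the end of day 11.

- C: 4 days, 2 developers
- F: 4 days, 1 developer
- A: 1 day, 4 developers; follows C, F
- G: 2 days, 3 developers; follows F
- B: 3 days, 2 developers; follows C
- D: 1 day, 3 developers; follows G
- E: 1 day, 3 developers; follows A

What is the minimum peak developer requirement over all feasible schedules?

5

Early-start (C@1, F@1, A@5, G@5, B@5, D@7, E@6) gives peak 9: d1:3  d2:3  d3:3  d4:3  d5:9  d6:8  d7:5  d8:0  d9:0  d10:0  d11:0.
Shift G→6, B→6, D→8, E→9.
Schedule C@1, F@1, A@5, G@6, B@6, D@8, E@9: d1:3  d2:3  d3:3  d4:3  d5:4  d6:5  d7:5  d8:5  d9:3  d10:0  d11:0 — peak 5.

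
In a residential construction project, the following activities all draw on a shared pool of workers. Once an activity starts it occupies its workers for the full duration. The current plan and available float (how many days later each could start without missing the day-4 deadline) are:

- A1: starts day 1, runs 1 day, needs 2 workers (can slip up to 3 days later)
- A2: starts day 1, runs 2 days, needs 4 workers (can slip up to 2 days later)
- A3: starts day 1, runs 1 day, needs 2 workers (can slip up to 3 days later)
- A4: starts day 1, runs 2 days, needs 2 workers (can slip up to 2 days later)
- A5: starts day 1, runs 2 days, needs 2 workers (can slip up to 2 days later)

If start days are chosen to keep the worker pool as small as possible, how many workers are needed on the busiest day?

6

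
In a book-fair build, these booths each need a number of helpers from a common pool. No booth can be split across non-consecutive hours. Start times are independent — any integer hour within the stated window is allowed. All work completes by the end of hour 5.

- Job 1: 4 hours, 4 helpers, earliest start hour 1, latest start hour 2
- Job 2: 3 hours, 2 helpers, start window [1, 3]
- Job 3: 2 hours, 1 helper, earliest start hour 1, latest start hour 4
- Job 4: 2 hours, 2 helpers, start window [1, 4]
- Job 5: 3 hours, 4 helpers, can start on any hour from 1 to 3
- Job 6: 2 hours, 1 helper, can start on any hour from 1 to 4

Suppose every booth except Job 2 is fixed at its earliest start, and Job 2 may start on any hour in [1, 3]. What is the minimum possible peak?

12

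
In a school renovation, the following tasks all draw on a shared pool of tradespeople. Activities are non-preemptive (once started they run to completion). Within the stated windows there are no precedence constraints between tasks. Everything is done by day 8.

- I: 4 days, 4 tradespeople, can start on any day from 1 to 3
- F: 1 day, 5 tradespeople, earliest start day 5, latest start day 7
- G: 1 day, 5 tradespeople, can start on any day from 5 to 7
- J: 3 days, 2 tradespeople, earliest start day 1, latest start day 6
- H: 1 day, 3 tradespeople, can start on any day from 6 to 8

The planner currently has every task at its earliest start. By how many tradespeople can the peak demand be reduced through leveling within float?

Early-start peak: d1:6  d2:6  d3:6  d4:4  d5:10  d6:3  d7:0  d8:0 ⇒ 10.
Leveled (I@1, F@5, G@6, J@1, H@7): d1:6  d2:6  d3:6  d4:4  d5:5  d6:5  d7:3  d8:0 ⇒ 6.
Reduction 10 − 6 = 4.

4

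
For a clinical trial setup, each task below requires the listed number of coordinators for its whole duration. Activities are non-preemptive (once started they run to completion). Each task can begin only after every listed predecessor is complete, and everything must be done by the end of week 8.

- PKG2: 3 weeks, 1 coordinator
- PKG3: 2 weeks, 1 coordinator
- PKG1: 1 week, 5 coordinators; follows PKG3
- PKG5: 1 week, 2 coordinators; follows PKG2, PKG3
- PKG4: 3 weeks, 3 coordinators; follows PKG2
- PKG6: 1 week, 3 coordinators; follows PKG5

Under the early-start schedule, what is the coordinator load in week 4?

At early start, week 4 has: PKG5, PKG4.
Demand: 2 + 3 = 5.

5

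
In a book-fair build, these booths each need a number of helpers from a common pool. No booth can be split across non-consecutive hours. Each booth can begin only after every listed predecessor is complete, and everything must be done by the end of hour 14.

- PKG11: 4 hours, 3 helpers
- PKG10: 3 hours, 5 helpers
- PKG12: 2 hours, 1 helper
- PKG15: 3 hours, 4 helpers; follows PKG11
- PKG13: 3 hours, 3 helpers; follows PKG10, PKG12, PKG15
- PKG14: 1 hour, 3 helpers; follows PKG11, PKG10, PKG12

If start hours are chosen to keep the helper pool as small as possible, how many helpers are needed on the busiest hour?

5

Early-start (PKG11@1, PKG10@1, PKG12@1, PKG15@5, PKG13@8, PKG14@5) gives peak 9: h1:9  h2:9  h3:8  h4:3  h5:7  h6:4  h7:4  h8:3  h9:3  h10:3  h11:0  h12:0  h13:0  h14:0.
Shift PKG10→5, PKG15→8, PKG13→11, PKG14→14.
Schedule PKG11@1, PKG10@5, PKG12@1, PKG15@8, PKG13@11, PKG14@14: h1:4  h2:4  h3:3  h4:3  h5:5  h6:5  h7:5  h8:4  h9:4  h10:4  h11:3  h12:3  h13:3  h14:3 — peak 5.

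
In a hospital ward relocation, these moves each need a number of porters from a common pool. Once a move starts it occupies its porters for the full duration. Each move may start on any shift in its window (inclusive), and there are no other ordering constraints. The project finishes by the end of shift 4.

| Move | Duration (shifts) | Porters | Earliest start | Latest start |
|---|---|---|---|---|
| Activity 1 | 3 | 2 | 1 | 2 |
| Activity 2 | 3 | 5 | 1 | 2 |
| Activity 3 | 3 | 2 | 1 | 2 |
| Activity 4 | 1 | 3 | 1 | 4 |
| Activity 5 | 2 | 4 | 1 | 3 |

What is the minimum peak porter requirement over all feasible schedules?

Early-start (Activity 1@1, Activity 2@1, Activity 3@1, Activity 4@1, Activity 5@1) gives peak 16: s1:16  s2:13  s3:9  s4:0.
Shift Activity 5→2.
Schedule Activity 1@1, Activity 2@1, Activity 3@1, Activity 4@1, Activity 5@2: s1:12  s2:13  s3:13  s4:0 — peak 13.

13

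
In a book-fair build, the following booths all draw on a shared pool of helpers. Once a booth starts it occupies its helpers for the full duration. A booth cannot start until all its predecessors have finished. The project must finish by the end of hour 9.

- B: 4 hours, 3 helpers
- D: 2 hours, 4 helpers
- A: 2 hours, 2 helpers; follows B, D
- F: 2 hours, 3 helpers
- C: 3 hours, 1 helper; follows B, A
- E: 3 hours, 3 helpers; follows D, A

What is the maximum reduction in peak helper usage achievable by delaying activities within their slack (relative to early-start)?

3

Early-start peak: h1:10  h2:10  h3:3  h4:3  h5:2  h6:2  h7:4  h8:4  h9:4 ⇒ 10.
Leveled (B@1, D@1, A@5, F@3, C@7, E@7): h1:7  h2:7  h3:6  h4:6  h5:2  h6:2  h7:4  h8:4  h9:4 ⇒ 7.
Reduction 10 − 7 = 3.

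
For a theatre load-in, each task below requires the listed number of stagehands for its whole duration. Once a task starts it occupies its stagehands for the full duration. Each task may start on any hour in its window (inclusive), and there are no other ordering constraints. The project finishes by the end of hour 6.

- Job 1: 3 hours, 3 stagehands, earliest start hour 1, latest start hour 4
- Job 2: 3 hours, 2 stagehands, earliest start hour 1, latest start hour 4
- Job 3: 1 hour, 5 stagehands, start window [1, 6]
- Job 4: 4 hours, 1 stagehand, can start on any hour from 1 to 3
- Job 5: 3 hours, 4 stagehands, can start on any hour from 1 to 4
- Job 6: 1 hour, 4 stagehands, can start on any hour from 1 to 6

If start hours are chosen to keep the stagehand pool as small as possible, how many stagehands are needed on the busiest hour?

8

Early-start (Job 1@1, Job 2@1, Job 3@1, Job 4@1, Job 5@1, Job 6@1) gives peak 19: h1:19  h2:10  h3:10  h4:1  h5:0  h6:0.
Shift Job 2→2, Job 4→2, Job 5→4, Job 6→6.
Schedule Job 1@1, Job 2@2, Job 3@1, Job 4@2, Job 5@4, Job 6@6: h1:8  h2:6  h3:6  h4:7  h5:5  h6:8 — peak 8.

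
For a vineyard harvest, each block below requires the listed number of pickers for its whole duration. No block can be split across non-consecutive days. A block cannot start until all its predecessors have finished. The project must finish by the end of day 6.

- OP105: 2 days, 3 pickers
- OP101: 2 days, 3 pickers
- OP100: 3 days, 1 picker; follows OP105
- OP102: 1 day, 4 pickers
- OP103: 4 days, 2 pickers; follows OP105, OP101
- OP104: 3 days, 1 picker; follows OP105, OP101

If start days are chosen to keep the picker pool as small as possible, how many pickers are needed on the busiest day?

Early-start (OP105@1, OP101@1, OP100@3, OP102@1, OP103@3, OP104@3) gives peak 10: d1:10  d2:6  d3:4  d4:4  d5:4  d6:2.
Shift OP102→6.
Schedule OP105@1, OP101@1, OP100@3, OP102@6, OP103@3, OP104@3: d1:6  d2:6  d3:4  d4:4  d5:4  d6:6 — peak 6.
No arrangement of the 24 feasible schedules does better.

6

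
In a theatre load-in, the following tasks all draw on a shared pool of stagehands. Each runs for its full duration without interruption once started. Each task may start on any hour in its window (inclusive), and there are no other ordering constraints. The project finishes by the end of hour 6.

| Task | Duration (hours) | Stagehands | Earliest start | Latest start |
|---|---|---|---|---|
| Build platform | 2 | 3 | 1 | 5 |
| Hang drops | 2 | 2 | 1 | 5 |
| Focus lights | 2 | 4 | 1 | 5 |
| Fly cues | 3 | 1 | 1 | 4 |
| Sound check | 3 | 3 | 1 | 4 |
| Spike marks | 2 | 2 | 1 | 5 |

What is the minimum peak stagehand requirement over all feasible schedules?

7

Early-start (Build platform@1, Hang drops@1, Focus lights@1, Fly cues@1, Sound check@1, Spike marks@1) gives peak 15: h1:15  h2:15  h3:4  h4:0  h5:0  h6:0.
Shift Focus lights→3, Sound check→4, Spike marks→5.
Schedule Build platform@1, Hang drops@1, Focus lights@3, Fly cues@1, Sound check@4, Spike marks@5: h1:6  h2:6  h3:5  h4:7  h5:5  h6:5 — peak 7.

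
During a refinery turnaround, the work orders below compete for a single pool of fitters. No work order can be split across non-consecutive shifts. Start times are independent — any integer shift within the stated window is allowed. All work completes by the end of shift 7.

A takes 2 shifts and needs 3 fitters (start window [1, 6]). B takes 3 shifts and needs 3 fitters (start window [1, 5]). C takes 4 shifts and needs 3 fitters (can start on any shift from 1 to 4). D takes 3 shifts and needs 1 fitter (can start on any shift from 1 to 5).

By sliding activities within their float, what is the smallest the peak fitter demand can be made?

Early-start (A@1, B@1, C@1, D@1) gives peak 10: s1:10  s2:10  s3:7  s4:3  s5:0  s6:0  s7:0.
Shift C→3, D→4.
Schedule A@1, B@1, C@3, D@4: s1:6  s2:6  s3:6  s4:4  s5:4  s6:4  s7:0 — peak 6.

6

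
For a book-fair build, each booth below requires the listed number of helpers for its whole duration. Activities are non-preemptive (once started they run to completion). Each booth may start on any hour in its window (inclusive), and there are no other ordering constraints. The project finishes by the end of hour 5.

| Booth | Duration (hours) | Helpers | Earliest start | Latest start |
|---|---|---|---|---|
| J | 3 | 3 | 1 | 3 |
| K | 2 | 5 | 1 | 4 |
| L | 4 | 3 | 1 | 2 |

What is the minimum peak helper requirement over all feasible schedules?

Early-start (J@1, K@1, L@1) gives peak 11: h1:11  h2:11  h3:6  h4:3  h5:0.
Shift K→4.
Schedule J@1, K@4, L@1: h1:6  h2:6  h3:6  h4:8  h5:5 — peak 8.
No arrangement of the 24 feasible schedules does better.

8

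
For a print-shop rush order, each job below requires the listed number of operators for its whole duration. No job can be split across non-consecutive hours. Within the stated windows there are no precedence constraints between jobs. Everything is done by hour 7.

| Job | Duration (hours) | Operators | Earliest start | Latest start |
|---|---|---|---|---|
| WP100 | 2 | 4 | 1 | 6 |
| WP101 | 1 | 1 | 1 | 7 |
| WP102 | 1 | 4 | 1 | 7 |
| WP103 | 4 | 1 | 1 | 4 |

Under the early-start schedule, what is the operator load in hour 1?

At early start, hour 1 has: WP100, WP101, WP102, WP103.
Demand: 4 + 1 + 4 + 1 = 10.

10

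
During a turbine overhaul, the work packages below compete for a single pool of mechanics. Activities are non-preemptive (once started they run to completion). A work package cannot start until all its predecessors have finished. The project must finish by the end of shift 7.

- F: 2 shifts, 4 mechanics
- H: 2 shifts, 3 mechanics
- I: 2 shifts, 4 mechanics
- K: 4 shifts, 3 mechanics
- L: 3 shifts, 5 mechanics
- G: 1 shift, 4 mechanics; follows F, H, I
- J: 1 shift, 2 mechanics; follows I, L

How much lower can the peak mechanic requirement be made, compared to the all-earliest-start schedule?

10

Early-start peak: s1:19  s2:19  s3:12  s4:5  s5:0  s6:0  s7:0 ⇒ 19.
Leveled (F@1, H@3, I@5, K@4, L@1, G@7, J@7): s1:9  s2:9  s3:8  s4:6  s5:7  s6:7  s7:9 ⇒ 9.
Reduction 19 − 9 = 10.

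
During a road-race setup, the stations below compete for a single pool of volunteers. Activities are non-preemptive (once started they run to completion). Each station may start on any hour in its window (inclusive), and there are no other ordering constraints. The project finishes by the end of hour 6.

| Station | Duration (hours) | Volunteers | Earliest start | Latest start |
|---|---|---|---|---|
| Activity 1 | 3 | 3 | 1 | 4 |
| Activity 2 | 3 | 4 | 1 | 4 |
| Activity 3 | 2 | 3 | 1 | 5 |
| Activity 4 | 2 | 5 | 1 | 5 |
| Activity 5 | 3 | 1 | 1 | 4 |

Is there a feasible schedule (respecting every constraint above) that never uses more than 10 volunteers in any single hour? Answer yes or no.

Schedule Activity 1@1, Activity 2@1, Activity 3@4, Activity 4@4, Activity 5@1: h1:8  h2:8  h3:8  h4:8  h5:8  h6:0 — peak 8 ≤ 10.

yes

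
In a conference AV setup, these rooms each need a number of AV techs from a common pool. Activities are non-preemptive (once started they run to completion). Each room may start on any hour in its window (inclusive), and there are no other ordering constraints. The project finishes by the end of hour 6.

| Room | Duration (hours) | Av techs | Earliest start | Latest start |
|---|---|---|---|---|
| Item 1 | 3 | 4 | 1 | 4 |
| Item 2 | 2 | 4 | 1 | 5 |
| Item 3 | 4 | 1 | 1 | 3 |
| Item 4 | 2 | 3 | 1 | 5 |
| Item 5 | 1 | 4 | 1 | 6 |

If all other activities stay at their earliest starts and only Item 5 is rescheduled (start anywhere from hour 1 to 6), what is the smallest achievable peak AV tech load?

Item 5@1: h1:16  h2:12  h3:5  h4:1  h5:0  h6:0 → peak 16
Item 5@2: h1:12  h2:16  h3:5  h4:1  h5:0  h6:0 → peak 16
Item 5@3: h1:12  h2:12  h3:9  h4:1  h5:0  h6:0 → peak 12
Item 5@4: h1:12  h2:12  h3:5  h4:5  h5:0  h6:0 → peak 12
Item 5@5: h1:12  h2:12  h3:5  h4:1  h5:4  h6:0 → peak 12
Item 5@6: h1:12  h2:12  h3:5  h4:1  h5:0  h6:4 → peak 12
Best is Item 5@3, peak 12.

12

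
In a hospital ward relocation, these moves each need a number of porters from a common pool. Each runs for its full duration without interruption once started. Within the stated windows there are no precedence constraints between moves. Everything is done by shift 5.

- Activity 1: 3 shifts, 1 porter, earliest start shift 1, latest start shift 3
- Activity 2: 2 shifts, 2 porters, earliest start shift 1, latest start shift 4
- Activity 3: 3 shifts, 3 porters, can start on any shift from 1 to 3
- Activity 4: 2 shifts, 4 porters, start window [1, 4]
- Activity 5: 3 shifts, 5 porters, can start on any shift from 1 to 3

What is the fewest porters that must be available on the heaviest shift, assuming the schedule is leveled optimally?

Early-start (Activity 1@1, Activity 2@1, Activity 3@1, Activity 4@1, Activity 5@1) gives peak 15: s1:15  s2:15  s3:9  s4:0  s5:0.
Shift Activity 4→4, Activity 5→3.
Schedule Activity 1@1, Activity 2@1, Activity 3@1, Activity 4@4, Activity 5@3: s1:6  s2:6  s3:9  s4:9  s5:9 — peak 9.

9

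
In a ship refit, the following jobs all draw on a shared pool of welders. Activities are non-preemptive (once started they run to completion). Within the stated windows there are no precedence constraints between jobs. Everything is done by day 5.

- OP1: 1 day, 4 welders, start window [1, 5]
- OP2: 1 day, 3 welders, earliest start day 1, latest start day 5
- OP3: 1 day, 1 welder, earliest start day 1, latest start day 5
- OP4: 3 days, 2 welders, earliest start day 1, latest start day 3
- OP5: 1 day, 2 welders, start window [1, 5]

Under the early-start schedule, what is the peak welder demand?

12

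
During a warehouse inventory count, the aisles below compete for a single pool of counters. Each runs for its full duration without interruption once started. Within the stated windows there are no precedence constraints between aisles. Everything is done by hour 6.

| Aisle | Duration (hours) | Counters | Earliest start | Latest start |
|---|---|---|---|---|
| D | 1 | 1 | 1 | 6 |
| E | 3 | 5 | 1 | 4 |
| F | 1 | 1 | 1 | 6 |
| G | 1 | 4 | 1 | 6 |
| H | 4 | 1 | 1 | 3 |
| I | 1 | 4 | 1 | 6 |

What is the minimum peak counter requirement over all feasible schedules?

6

Early-start (D@1, E@1, F@1, G@1, H@1, I@1) gives peak 16: h1:16  h2:6  h3:6  h4:1  h5:0  h6:0.
Shift F→2, G→4, H→3, I→5.
Schedule D@1, E@1, F@2, G@4, H@3, I@5: h1:6  h2:6  h3:6  h4:5  h5:5  h6:1 — peak 6.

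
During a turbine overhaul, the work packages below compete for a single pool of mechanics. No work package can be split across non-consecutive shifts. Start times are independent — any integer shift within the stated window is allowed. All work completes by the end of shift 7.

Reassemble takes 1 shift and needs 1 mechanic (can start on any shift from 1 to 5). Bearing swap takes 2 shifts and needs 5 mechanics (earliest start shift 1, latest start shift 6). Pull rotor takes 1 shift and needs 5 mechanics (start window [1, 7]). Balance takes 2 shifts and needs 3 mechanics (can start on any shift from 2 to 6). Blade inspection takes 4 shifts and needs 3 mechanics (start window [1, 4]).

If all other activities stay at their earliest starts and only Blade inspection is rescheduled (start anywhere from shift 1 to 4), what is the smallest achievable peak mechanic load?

11

Blade inspection@1: s1:14  s2:11  s3:6  s4:3  s5:0  s6:0  s7:0 → peak 14
Blade inspection@2: s1:11  s2:11  s3:6  s4:3  s5:3  s6:0  s7:0 → peak 11
Blade inspection@3: s1:11  s2:8  s3:6  s4:3  s5:3  s6:3  s7:0 → peak 11
Blade inspection@4: s1:11  s2:8  s3:3  s4:3  s5:3  s6:3  s7:3 → peak 11
Best is Blade inspection@2, peak 11.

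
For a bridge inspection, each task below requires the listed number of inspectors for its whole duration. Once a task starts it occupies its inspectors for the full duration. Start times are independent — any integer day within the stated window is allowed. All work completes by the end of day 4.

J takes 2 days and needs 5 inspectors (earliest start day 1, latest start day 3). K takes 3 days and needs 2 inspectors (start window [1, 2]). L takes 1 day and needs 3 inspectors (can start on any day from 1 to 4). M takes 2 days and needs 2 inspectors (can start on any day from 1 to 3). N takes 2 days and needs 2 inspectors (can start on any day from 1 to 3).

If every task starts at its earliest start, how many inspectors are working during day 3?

2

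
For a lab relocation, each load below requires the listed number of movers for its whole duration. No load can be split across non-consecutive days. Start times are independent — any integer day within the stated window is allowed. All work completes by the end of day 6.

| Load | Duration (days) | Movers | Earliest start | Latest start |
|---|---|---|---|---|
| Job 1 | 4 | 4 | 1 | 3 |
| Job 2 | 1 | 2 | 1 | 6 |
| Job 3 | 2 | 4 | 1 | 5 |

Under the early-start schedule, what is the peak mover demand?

Early-start schedule: Job 1@1, Job 2@1, Job 3@1.
Load per day: day 1: 10, day 2: 8, day 3: 4, day 4: 4, day 5: 0, day 6: 0.
Peak is 10.

10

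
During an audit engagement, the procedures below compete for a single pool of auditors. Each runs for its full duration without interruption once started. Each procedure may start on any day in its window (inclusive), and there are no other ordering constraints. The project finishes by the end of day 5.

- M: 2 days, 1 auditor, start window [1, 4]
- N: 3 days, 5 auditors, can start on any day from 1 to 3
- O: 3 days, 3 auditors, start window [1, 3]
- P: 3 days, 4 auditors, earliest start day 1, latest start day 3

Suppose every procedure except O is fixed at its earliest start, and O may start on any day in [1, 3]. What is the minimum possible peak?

12

O@1: d1:13  d2:13  d3:12  d4:0  d5:0 → peak 13
O@2: d1:10  d2:13  d3:12  d4:3  d5:0 → peak 13
O@3: d1:10  d2:10  d3:12  d4:3  d5:3 → peak 12
Best is O@3, peak 12.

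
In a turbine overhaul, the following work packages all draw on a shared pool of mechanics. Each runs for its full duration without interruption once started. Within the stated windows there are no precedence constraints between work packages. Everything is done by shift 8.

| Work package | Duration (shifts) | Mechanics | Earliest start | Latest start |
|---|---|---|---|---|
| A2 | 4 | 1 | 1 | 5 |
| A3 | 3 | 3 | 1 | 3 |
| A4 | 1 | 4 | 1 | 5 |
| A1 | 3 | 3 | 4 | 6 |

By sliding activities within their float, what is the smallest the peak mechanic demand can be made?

Early-start (A2@1, A3@1, A4@1, A1@4) gives peak 8: s1:8  s2:4  s3:4  s4:4  s5:3  s6:3  s7:0  s8:0.
Shift A4→5, A1→6.
Schedule A2@1, A3@1, A4@5, A1@6: s1:4  s2:4  s3:4  s4:1  s5:4  s6:3  s7:3  s8:3 — peak 4.
Total mechanic-shifts = 26 over 8 shifts ⇒ peak ≥ ⌈26/8⌉ = 4, so 4 is optimal.

4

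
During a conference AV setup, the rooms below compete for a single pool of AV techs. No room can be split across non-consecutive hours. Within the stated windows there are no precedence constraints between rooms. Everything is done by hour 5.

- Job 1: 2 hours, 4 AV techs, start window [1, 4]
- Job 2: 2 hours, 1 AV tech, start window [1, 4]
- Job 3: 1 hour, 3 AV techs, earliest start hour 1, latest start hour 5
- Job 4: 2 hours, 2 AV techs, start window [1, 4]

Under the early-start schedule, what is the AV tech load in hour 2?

7

At early start, hour 2 has: Job 1, Job 2, Job 4.
Demand: 4 + 1 + 2 = 7.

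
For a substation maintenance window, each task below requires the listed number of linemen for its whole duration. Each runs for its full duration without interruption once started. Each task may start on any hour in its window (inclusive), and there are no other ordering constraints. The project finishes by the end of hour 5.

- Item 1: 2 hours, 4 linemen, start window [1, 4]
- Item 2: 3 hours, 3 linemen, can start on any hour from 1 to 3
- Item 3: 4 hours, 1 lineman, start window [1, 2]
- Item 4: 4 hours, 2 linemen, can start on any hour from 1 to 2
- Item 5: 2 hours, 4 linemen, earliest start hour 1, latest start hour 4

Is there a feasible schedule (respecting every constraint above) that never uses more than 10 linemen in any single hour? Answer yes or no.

Schedule Item 1@1, Item 2@1, Item 3@1, Item 4@1, Item 5@3: h1:10  h2:10  h3:10  h4:7  h5:0 — peak 10 ≤ 10.

yes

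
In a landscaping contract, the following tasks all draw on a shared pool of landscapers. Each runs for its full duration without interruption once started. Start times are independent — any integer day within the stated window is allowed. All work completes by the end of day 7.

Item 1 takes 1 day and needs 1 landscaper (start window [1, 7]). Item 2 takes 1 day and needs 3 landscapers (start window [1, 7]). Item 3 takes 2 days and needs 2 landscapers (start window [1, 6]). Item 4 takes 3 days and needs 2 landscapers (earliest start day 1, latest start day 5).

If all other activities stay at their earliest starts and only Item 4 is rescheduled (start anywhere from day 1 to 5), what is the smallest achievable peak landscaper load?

6

Item 4@1: d1:8  d2:4  d3:2  d4:0  d5:0  d6:0  d7:0 → peak 8
Item 4@2: d1:6  d2:4  d3:2  d4:2  d5:0  d6:0  d7:0 → peak 6
Item 4@3: d1:6  d2:2  d3:2  d4:2  d5:2  d6:0  d7:0 → peak 6
Item 4@4: d1:6  d2:2  d3:0  d4:2  d5:2  d6:2  d7:0 → peak 6
Item 4@5: d1:6  d2:2  d3:0  d4:0  d5:2  d6:2  d7:2 → peak 6
Best is Item 4@2, peak 6.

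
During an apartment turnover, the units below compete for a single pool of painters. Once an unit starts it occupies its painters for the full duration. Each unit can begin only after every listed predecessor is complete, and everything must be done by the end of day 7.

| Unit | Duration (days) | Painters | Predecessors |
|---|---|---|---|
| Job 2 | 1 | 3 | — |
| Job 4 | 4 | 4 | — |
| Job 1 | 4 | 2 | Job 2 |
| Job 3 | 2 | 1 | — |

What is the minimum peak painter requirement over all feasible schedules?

6

Early-start (Job 2@1, Job 4@1, Job 1@2, Job 3@1) gives peak 8: d1:8  d2:7  d3:6  d4:6  d5:2  d6:0  d7:0.
Shift Job 4→2, Job 3→6.
Schedule Job 2@1, Job 4@2, Job 1@2, Job 3@6: d1:3  d2:6  d3:6  d4:6  d5:6  d6:1  d7:1 — peak 6.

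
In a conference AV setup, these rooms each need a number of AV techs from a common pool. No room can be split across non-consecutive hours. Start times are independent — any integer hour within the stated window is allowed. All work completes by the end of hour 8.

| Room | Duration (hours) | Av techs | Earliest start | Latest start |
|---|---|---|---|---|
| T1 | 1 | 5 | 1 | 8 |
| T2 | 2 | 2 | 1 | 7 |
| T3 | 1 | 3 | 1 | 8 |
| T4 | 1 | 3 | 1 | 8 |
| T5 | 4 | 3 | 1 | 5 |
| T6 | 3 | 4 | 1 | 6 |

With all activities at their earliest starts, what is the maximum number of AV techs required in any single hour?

20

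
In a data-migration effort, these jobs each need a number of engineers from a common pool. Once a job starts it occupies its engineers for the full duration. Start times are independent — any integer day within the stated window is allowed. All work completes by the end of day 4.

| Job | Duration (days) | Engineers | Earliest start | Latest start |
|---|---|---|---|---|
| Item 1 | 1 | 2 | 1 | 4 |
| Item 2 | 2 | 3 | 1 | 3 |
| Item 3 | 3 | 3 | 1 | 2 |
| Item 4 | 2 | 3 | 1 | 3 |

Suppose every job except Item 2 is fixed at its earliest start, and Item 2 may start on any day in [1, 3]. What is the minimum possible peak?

Item 2@1: d1:11  d2:9  d3:3  d4:0 → peak 11
Item 2@2: d1:8  d2:9  d3:6  d4:0 → peak 9
Item 2@3: d1:8  d2:6  d3:6  d4:3 → peak 8
Best is Item 2@3, peak 8.

8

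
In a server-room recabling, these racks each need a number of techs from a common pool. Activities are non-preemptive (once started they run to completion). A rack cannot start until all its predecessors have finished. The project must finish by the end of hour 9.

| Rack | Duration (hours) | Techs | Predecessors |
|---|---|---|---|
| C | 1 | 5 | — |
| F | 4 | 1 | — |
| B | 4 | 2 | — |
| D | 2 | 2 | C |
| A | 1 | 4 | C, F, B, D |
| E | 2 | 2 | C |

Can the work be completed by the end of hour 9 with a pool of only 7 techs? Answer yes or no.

Schedule C@1, F@2, B@2, D@2, A@6, E@4: h1:5  h2:5  h3:5  h4:5  h5:5  h6:4  h7:0  h8:0  h9:0 — peak 5 ≤ 7.

yes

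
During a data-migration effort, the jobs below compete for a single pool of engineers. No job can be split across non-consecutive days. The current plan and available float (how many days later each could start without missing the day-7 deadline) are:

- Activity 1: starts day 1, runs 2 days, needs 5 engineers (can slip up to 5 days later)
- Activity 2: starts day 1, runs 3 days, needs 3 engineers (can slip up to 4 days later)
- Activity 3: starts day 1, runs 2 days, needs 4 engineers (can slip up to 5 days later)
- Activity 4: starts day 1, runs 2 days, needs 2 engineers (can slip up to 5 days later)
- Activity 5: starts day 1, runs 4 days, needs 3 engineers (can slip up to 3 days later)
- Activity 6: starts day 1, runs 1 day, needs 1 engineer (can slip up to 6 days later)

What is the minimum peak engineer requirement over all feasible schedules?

Early-start (Activity 1@1, Activity 2@1, Activity 3@1, Activity 4@1, Activity 5@1, Activity 6@1) gives peak 18: d1:18  d2:17  d3:6  d4:3  d5:0  d6:0  d7:0.
Shift Activity 2→3, Activity 3→6, Activity 5→3, Activity 6→3.
Schedule Activity 1@1, Activity 2@3, Activity 3@6, Activity 4@1, Activity 5@3, Activity 6@3: d1:7  d2:7  d3:7  d4:6  d5:6  d6:7  d7:4 — peak 7.
Total engineer-days = 44 over 7 days ⇒ peak ≥ ⌈44/7⌉ = 7, so 7 is optimal.

7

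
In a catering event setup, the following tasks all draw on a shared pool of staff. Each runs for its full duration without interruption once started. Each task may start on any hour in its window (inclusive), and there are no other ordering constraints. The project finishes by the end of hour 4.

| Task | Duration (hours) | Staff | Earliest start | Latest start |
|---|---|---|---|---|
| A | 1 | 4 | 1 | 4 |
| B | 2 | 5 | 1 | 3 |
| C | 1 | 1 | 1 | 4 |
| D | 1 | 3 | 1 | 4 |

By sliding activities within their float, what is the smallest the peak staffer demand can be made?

5

Early-start (A@1, B@1, C@1, D@1) gives peak 13: h1:13  h2:5  h3:0  h4:0.
Shift B→2, D→4.
Schedule A@1, B@2, C@1, D@4: h1:5  h2:5  h3:5  h4:3 — peak 5.
Total staffer-hours = 18 over 4 hours ⇒ peak ≥ ⌈18/4⌉ = 5, so 5 is optimal.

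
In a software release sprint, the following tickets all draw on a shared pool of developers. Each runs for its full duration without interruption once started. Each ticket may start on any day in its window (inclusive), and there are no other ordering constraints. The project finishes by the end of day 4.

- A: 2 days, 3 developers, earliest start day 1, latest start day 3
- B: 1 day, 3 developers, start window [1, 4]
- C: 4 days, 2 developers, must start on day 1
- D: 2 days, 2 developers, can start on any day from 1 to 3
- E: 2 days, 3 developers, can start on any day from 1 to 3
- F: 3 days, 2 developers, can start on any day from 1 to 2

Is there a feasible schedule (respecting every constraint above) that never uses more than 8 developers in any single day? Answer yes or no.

Total developer-days = 33; over 4 days the average is 33/4 > 8, so some day must exceed 8.

no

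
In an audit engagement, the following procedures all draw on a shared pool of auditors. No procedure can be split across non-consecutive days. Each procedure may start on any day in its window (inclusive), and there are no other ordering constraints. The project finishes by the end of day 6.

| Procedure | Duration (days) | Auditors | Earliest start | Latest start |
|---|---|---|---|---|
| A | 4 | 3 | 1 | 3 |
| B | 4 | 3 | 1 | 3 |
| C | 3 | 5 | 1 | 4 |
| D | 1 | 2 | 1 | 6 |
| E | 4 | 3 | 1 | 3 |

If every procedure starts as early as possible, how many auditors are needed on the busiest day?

16

Early-start schedule: A@1, B@1, C@1, D@1, E@1.
Load per day: day 1: 16, day 2: 14, day 3: 14, day 4: 9, day 5: 0, day 6: 0.
Peak is 16.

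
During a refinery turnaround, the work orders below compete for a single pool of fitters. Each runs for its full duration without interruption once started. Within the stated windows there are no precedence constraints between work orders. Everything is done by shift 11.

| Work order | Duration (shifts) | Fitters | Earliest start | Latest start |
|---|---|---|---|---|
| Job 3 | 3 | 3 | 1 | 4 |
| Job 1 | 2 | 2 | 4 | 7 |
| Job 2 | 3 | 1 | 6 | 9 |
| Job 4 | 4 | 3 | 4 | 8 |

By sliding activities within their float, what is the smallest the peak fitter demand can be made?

Early-start (Job 3@1, Job 1@4, Job 2@6, Job 4@4) gives peak 5: s1:3  s2:3  s3:3  s4:5  s5:5  s6:4  s7:4  s8:1  s9:0  s10:0  s11:0.
Shift Job 4→6.
Schedule Job 3@1, Job 1@4, Job 2@6, Job 4@6: s1:3  s2:3  s3:3  s4:2  s5:2  s6:4  s7:4  s8:4  s9:3  s10:0  s11:0 — peak 4.

4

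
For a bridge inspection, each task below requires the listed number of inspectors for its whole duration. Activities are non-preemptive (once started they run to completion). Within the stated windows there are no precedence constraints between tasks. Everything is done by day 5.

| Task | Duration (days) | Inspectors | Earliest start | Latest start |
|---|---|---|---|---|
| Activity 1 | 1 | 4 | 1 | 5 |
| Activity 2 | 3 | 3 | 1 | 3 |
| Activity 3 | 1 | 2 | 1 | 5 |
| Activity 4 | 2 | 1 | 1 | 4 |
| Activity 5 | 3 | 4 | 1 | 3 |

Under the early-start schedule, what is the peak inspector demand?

14

Early-start schedule: Activity 1@1, Activity 2@1, Activity 3@1, Activity 4@1, Activity 5@1.
Load per day: day 1: 14, day 2: 8, day 3: 7, day 4: 0, day 5: 0.
Peak is 14.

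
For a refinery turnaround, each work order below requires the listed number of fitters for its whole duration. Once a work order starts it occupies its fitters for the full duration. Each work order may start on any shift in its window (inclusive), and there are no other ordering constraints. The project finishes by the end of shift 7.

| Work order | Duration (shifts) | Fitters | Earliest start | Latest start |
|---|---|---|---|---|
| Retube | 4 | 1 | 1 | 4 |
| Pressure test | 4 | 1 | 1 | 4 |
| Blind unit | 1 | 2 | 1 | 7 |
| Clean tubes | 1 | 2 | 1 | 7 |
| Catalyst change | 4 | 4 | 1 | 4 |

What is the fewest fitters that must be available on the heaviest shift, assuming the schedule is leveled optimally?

6

Early-start (Retube@1, Pressure test@1, Blind unit@1, Clean tubes@1, Catalyst change@1) gives peak 10: s1:10  s2:6  s3:6  s4:6  s5:0  s6:0  s7:0.
Shift Catalyst change→2.
Schedule Retube@1, Pressure test@1, Blind unit@1, Clean tubes@1, Catalyst change@2: s1:6  s2:6  s3:6  s4:6  s5:4  s6:0  s7:0 — peak 6.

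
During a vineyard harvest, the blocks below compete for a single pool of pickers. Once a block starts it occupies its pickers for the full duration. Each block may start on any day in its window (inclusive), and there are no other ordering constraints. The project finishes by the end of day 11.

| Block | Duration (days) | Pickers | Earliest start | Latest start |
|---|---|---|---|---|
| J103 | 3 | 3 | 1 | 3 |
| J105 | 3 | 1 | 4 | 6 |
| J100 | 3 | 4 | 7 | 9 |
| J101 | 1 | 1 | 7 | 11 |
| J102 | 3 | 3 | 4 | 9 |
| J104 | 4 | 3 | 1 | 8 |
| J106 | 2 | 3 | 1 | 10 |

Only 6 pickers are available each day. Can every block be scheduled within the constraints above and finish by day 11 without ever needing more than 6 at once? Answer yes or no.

yes

Schedule J103@1, J105@4, J100@9, J101@8, J102@5, J104@1, J106@7: d1:6  d2:6  d3:6  d4:4  d5:4  d6:4  d7:6  d8:4  d9:4  d10:4  d11:4 — peak 6 ≤ 6.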